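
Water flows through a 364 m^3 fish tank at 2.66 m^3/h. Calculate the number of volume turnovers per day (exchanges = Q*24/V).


Daily flow volume = 2.66 m^3/h * 24 h = 63.84 m^3/day
Exchanges = daily flow / tank volume = 63.84 / 364 = 0.175385 exchanges/day

0.175385 exchanges/day


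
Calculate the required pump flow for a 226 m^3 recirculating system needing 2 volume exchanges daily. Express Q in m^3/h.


Daily recirculation volume = 226 m^3 * 2 = 452 m^3/day
Flow rate Q = daily volume / 24 h = 452 / 24 = 18.8333 m^3/h

18.8333 m^3/h


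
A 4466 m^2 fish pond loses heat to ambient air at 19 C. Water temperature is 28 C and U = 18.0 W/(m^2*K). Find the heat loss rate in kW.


Temperature difference dT = 28 - 19 = 9 K
Heat loss (W) = U * A * dT = 18.0 * 4466 * 9 = 723492 W
Convert to kW: 723492 / 1000 = 723.492 kW

723.492 kW


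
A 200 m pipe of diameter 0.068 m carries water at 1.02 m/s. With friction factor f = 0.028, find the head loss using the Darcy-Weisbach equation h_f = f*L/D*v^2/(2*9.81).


v^2 = 1.02^2 = 1.0404 m^2/s^2
L/D = 200/0.068 = 2941.1765
h_f = f*(L/D)*v^2/(2g) = 0.028 * 2941.1765 * 1.0404 / 19.62 = 4.36697 m

4.36697 m


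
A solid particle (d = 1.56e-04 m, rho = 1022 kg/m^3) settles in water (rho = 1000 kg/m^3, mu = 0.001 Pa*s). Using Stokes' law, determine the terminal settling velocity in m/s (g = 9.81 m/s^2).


Density difference: rho_p - rho_f = 1022 - 1000 = 22 kg/m^3
d^2 = (1.56e-04)^2 = 2.4336e-08 m^2
Numerator = (rho_p - rho_f) * g * d^2 = 22 * 9.81 * 2.4336e-08 = 5.2521955e-06
Denominator = 18 * mu = 18 * 0.001 = 0.018
v_s = 5.2521955e-06 / 0.018 = 2.91789e-04 m/s
Check: Re = rho_f * v_s * d / mu = 1000 * 2.91789e-04 * 1.56e-04 / 0.001 = 0.0455 < 1, so Stokes' law applies.

2.91789e-04 m/s


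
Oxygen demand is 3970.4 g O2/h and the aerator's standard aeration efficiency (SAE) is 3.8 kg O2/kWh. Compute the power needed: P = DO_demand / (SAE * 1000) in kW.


SAE in g O2/kWh = 3.8 * 1000 = 3800 g/kWh
P = DO_demand / SAE_g = 3970.4 / 3800 = 1.04484 kW

1.04484 kW


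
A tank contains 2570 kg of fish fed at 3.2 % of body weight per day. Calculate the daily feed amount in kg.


Feeding rate fraction = 3.2% / 100 = 0.032
Daily feed = 2570 kg * 0.032 = 82.24 kg/day

82.24 kg/day


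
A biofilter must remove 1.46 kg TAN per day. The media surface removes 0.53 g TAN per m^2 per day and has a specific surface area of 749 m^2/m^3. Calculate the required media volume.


A = 1.46*1000 / 0.53 = 2754.717 m^2
V = 2754.717 / 749 = 3.67786

3.67786 m^3


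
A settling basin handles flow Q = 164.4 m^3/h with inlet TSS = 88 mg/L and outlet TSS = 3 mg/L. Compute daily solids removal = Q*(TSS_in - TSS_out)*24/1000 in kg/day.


Concentration drop: TSS_in - TSS_out = 88 - 3 = 85 mg/L
Hourly solids removed = Q * dTSS = 164.4 m^3/h * 85 mg/L = 13974 g/h  (m^3/h * mg/L = g/h)
Daily solids removed = 13974 * 24 = 335376 g/day
Convert g to kg: 335376 / 1000 = 335.376 kg/day

335.376 kg/day


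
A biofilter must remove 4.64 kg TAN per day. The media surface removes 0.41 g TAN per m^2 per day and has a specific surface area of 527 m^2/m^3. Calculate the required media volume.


A = 4.64*1000 / 0.41 = 11317.073 m^2
V = 11317.073 / 527 = 21.4745

21.4745 m^3


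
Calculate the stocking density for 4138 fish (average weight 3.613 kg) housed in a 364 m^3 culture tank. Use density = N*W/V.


Total biomass = 4138 fish * 3.613 kg = 14950.594 kg
Density = total biomass / volume = 14950.594 / 364 = 41.0731 kg/m^3

41.0731 kg/m^3


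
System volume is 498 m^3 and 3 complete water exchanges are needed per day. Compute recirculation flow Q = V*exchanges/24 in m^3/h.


Daily recirculation volume = 498 m^3 * 3 = 1494 m^3/day
Flow rate Q = daily volume / 24 h = 1494 / 24 = 62.25 m^3/h

62.25 m^3/h


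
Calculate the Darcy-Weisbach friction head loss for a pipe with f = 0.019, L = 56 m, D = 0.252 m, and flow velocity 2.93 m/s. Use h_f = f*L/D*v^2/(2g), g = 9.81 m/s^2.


v^2 = 2.93^2 = 8.5849 m^2/s^2
L/D = 56/0.252 = 222.22222
h_f = f*(L/D)*v^2/(2g) = 0.019 * 222.22222 * 8.5849 / 19.62 = 1.84747 m

1.84747 m


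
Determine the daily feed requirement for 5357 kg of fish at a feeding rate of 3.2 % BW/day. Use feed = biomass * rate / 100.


Feeding rate fraction = 3.2% / 100 = 0.032
Daily feed = 5357 kg * 0.032 = 171.424 kg/day

171.424 kg/day


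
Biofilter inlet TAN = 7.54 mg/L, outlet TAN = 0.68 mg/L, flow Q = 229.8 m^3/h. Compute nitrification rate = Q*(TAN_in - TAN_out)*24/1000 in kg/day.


Concentration drop: TAN_in - TAN_out = 7.54 - 0.68 = 6.86 mg/L
Hourly TAN removed = Q * dTAN = 229.8 m^3/h * 6.86 mg/L = 1576.428 g/h  (m^3/h * mg/L = g/h)
Daily TAN removed = 1576.428 * 24 = 37834.272 g/day
Convert to kg/day: 37834.272 / 1000 = 37.834272 kg/day

37.834272 kg/day


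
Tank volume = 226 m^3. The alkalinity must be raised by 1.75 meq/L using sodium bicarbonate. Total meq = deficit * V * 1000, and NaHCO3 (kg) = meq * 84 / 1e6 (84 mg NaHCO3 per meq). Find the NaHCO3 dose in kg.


Tank volume in L = 226 m^3 * 1000 = 226000 L
Total meq required = 1.75 meq/L * 226000 L = 395500 meq
NaHCO3 mass = 395500 meq * 84 mg/meq / 1e6 = 33.222 kg

33.222 kg


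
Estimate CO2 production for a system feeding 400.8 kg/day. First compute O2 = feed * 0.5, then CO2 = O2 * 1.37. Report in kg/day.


O2 = 400.8 * 0.5 = 200.4
CO2 = 200.4 * 1.37 = 274.548

274.548 kg/day


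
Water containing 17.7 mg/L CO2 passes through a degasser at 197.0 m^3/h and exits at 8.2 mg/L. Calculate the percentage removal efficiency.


CO2_out / CO2_in = 8.2 / 17.7 = 0.46327684
Fraction remaining = 0.46327684
efficiency = (1 - 0.46327684) * 100 = 53.6723 %

53.6723 %


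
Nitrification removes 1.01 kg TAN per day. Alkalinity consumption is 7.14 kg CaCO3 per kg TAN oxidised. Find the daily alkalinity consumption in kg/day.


Alkalinity factor: 7.14 kg CaCO3 consumed per kg TAN nitrified
alk = 1.01 kg TAN * 7.14 = 7.2114 kg CaCO3/day

7.2114 kg CaCO3/day


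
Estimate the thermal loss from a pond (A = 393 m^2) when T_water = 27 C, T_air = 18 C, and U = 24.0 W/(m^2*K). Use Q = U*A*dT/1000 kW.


Temperature difference dT = 27 - 18 = 9 K
Heat loss (W) = U * A * dT = 24.0 * 393 * 9 = 84888 W
Convert to kW: 84888 / 1000 = 84.888 kW

84.888 kW


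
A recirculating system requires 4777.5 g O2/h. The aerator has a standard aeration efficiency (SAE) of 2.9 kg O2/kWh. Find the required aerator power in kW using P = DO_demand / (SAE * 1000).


SAE in g O2/kWh = 2.9 * 1000 = 2900 g/kWh
P = DO_demand / SAE_g = 4777.5 / 2900 = 1.64741 kW

1.64741 kW


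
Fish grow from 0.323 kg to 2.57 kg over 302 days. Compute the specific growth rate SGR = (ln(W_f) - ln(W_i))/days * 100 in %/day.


ln(W_f) = ln(2.57) = 0.9439059
ln(W_i) = ln(0.323) = -1.130103
ln(W_f) - ln(W_i) = 0.9439059 - -1.130103 = 2.0740089
SGR = 2.0740089 / 302 * 100 = 0.686758 %/day

0.686758 %/day


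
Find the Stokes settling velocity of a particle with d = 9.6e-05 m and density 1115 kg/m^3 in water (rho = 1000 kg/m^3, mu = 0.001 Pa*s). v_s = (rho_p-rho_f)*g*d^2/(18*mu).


Density difference: rho_p - rho_f = 1115 - 1000 = 115 kg/m^3
d^2 = (9.6e-05)^2 = 9.216e-09 m^2
Numerator = (rho_p - rho_f) * g * d^2 = 115 * 9.81 * 9.216e-09 = 1.039703e-05
Denominator = 18 * mu = 18 * 0.001 = 0.018
v_s = 1.039703e-05 / 0.018 = 5.77613e-04 m/s
Check: Re = rho_f * v_s * d / mu = 1000 * 5.77613e-04 * 9.6e-05 / 0.001 = 0.0555 < 1, so Stokes' law applies.

5.77613e-04 m/s


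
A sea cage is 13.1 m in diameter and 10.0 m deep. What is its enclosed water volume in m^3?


r = d/2 = 13.1/2 = 6.55 m
Base area = pi*r^2 = pi*6.55^2 = 134.78218 m^2
Volume = 134.78218 * 10.0 = 1347.82 m^3

1347.82 m^3


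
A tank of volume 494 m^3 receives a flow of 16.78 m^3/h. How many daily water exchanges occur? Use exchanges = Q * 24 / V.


Daily flow volume = 16.78 m^3/h * 24 h = 402.72 m^3/day
Exchanges = daily flow / tank volume = 402.72 / 494 = 0.815223 exchanges/day

0.815223 exchanges/day


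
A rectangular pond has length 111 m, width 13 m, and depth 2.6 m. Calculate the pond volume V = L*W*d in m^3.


Base area = L * W = 111 * 13 = 1443 m^2
Volume = area * depth = 1443 * 2.6 = 3751.8 m^3

3751.8 m^3


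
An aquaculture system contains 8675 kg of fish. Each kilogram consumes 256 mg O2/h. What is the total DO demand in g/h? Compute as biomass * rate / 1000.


Total O2 consumption (mg/h) = 8675 kg * 256 mg/(kg*h) = 2220800 mg/h
Convert to g/h: 2220800 / 1000 = 2220.8 g/h

2220.8 g/h


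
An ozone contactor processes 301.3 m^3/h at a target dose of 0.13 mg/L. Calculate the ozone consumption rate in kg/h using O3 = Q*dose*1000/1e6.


O3 demand (mg/h) = Q * dose * 1000 = 301.3 * 0.13 * 1000 = 39169 mg/h
Convert mg to kg: 39169 / 1e6 = 0.039169 kg/h

0.039169 kg/h


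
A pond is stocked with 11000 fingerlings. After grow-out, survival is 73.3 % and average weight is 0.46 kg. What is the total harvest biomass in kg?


Survivors = 11000 * 73.3/100 = 8063 fish
Harvest biomass = survivors * W_f = 8063 * 0.46 = 3708.98 kg

3708.98 kg


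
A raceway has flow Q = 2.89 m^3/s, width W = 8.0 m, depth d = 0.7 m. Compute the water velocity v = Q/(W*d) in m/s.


Cross-sectional area = W * d = 8.0 * 0.7 = 5.6 m^2
Velocity = Q / A = 2.89 / 5.6 = 0.516071 m/s

0.516071 m/s


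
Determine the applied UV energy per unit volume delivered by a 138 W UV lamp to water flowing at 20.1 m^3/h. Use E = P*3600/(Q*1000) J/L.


Energy delivered per hour = 138 W * 3600 s = 496800 J/h
Volume treated per hour = 20.1 m^3/h * 1000 = 20100 L/h
dose = 496800 / 20100 = 24.7164 J/L

24.7164 J/L


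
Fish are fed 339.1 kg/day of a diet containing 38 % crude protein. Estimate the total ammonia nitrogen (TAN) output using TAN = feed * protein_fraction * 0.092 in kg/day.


Protein in feed = 339.1 * 38/100 = 128.858 kg/day
TAN = protein * 0.092 = 128.858 * 0.092 = 11.854936 kg/day

11.854936 kg/day


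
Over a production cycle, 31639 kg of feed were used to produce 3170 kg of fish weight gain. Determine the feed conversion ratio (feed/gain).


FCR = feed consumed / weight gained
FCR = 31639 kg / 3170 kg = 9.98076

9.98076


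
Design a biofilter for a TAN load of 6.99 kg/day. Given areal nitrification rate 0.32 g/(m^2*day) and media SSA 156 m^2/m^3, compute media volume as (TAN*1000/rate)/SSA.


A = 6.99*1000 / 0.32 = 21843.75 m^2
V = 21843.75 / 156 = 140.024

140.024 m^3


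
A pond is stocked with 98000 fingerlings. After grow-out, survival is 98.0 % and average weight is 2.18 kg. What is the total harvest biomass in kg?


Survivors = 98000 * 98.0/100 = 96040 fish
Harvest biomass = survivors * W_f = 96040 * 2.18 = 209367.2 kg

209367.2 kg


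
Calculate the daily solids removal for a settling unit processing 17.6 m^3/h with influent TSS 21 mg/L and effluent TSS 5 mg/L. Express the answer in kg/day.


Concentration drop: TSS_in - TSS_out = 21 - 5 = 16 mg/L
Hourly solids removed = Q * dTSS = 17.6 m^3/h * 16 mg/L = 281.6 g/h  (m^3/h * mg/L = g/h)
Daily solids removed = 281.6 * 24 = 6758.4 g/day
Convert g to kg: 6758.4 / 1000 = 6.7584 kg/day

6.7584 kg/day


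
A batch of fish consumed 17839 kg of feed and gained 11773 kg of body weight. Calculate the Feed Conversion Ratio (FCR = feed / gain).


FCR = feed consumed / weight gained
FCR = 17839 kg / 11773 kg = 1.51525

1.51525


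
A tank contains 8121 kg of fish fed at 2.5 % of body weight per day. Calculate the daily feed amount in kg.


Feeding rate fraction = 2.5% / 100 = 0.025
Daily feed = 8121 kg * 0.025 = 203.025 kg/day

203.025 kg/day


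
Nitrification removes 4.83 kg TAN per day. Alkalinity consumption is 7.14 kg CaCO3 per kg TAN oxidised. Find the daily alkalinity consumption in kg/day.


Alkalinity factor: 7.14 kg CaCO3 consumed per kg TAN nitrified
alk = 4.83 kg TAN * 7.14 = 34.4862 kg CaCO3/day

34.4862 kg CaCO3/day


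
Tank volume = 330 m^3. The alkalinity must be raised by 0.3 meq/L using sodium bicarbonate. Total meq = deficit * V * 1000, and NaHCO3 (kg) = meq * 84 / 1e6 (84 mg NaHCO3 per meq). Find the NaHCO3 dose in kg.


Tank volume in L = 330 m^3 * 1000 = 330000 L
Total meq required = 0.3 meq/L * 330000 L = 99000 meq
NaHCO3 mass = 99000 meq * 84 mg/meq / 1e6 = 8.316 kg

8.316 kg


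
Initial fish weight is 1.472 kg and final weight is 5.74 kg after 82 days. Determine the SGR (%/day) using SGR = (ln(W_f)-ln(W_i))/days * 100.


ln(W_f) = ln(5.74) = 1.7474592
ln(W_i) = ln(1.472) = 0.38662202
ln(W_f) - ln(W_i) = 1.7474592 - 0.38662202 = 1.3608372
SGR = 1.3608372 / 82 * 100 = 1.65956 %/day

1.65956 %/day


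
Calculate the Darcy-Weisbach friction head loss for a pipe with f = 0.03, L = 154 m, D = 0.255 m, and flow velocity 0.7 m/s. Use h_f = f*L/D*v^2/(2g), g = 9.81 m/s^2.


v^2 = 0.7^2 = 0.49 m^2/s^2
L/D = 154/0.255 = 603.92157
h_f = f*(L/D)*v^2/(2g) = 0.03 * 603.92157 * 0.49 / 19.62 = 0.452479 m

0.452479 m


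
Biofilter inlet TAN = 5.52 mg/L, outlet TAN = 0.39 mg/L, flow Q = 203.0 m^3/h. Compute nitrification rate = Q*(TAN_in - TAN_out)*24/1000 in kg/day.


Concentration drop: TAN_in - TAN_out = 5.52 - 0.39 = 5.13 mg/L
Hourly TAN removed = Q * dTAN = 203.0 m^3/h * 5.13 mg/L = 1041.39 g/h  (m^3/h * mg/L = g/h)
Daily TAN removed = 1041.39 * 24 = 24993.36 g/day
Convert to kg/day: 24993.36 / 1000 = 24.99336 kg/day

24.99336 kg/day


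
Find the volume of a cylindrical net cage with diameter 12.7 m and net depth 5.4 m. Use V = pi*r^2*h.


r = d/2 = 12.7/2 = 6.35 m
Base area = pi*r^2 = pi*6.35^2 = 126.67687 m^2
Volume = 126.67687 * 5.4 = 684.055 m^3

684.055 m^3


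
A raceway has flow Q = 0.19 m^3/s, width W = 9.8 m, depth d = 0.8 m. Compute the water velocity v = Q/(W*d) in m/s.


Cross-sectional area = W * d = 9.8 * 0.8 = 7.84 m^2
Velocity = Q / A = 0.19 / 7.84 = 0.0242347 m/s

0.0242347 m/s


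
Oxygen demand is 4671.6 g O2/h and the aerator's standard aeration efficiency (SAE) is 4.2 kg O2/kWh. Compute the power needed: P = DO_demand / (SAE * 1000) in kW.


SAE in g O2/kWh = 4.2 * 1000 = 4200 g/kWh
P = DO_demand / SAE_g = 4671.6 / 4200 = 1.11229 kW

1.11229 kW


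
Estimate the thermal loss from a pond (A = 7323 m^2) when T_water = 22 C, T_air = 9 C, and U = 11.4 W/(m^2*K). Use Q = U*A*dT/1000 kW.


Temperature difference dT = 22 - 9 = 13 K
Heat loss (W) = U * A * dT = 11.4 * 7323 * 13 = 1085268.6 W
Convert to kW: 1085268.6 / 1000 = 1085.2686 kW

1085.2686 kW


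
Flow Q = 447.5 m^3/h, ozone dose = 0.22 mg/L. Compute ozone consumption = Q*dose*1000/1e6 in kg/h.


O3 demand (mg/h) = Q * dose * 1000 = 447.5 * 0.22 * 1000 = 98450 mg/h
Convert mg to kg: 98450 / 1e6 = 0.09845 kg/h

0.09845 kg/h


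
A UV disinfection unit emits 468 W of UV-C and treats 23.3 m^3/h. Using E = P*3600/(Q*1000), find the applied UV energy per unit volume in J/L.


Energy delivered per hour = 468 W * 3600 s = 1684800 J/h
Volume treated per hour = 23.3 m^3/h * 1000 = 23300 L/h
dose = 1684800 / 23300 = 72.309 J/L

72.309 J/L


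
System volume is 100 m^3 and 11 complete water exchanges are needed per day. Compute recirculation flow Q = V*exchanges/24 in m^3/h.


Daily recirculation volume = 100 m^3 * 11 = 1100 m^3/day
Flow rate Q = daily volume / 24 h = 1100 / 24 = 45.8333 m^3/h

45.8333 m^3/h


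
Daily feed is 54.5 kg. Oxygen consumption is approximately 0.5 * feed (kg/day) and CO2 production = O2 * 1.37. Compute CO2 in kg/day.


O2 = 54.5 * 0.5 = 27.25
CO2 = 27.25 * 1.37 = 37.3325

37.3325 kg/day


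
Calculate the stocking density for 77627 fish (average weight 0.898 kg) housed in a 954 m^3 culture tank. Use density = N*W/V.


Total biomass = 77627 fish * 0.898 kg = 69709.046 kg
Density = total biomass / volume = 69709.046 / 954 = 73.0703 kg/m^3

73.0703 kg/m^3


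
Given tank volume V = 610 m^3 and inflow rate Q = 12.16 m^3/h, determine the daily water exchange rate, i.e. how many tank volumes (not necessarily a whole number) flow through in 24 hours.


Daily flow volume = 12.16 m^3/h * 24 h = 291.84 m^3/day
Exchanges = daily flow / tank volume = 291.84 / 610 = 0.478426 exchanges/day

0.478426 exchanges/day


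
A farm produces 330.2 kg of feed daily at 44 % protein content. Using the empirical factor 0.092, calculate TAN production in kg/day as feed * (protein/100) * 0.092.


Protein in feed = 330.2 * 44/100 = 145.288 kg/day
TAN = protein * 0.092 = 145.288 * 0.092 = 13.366496 kg/day

13.366496 kg/day


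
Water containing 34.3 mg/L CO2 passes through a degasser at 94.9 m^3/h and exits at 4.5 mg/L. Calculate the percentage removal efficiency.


CO2_out / CO2_in = 4.5 / 34.3 = 0.13119534
Fraction remaining = 0.13119534
efficiency = (1 - 0.13119534) * 100 = 86.8805 %

86.8805 %


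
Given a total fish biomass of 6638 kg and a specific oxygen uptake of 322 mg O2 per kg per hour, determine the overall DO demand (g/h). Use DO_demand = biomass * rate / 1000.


Total O2 consumption (mg/h) = 6638 kg * 322 mg/(kg*h) = 2137436 mg/h
Convert to g/h: 2137436 / 1000 = 2137.436 g/h

2137.436 g/h


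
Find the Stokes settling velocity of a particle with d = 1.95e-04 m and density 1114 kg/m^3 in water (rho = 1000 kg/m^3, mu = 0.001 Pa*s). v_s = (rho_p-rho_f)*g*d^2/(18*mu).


Density difference: rho_p - rho_f = 1114 - 1000 = 114 kg/m^3
d^2 = (1.95e-04)^2 = 3.8025e-08 m^2
Numerator = (rho_p - rho_f) * g * d^2 = 114 * 9.81 * 3.8025e-08 = 4.2524879e-05
Denominator = 18 * mu = 18 * 0.001 = 0.018
v_s = 4.2524879e-05 / 0.018 = 0.00236249 m/s
Check: Re = rho_f * v_s * d / mu = 1000 * 0.00236249 * 1.95e-04 / 0.001 = 0.461 < 1, so Stokes' law applies.

0.00236249 m/s


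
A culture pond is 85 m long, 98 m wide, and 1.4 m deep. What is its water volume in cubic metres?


Base area = L * W = 85 * 98 = 8330 m^2
Volume = area * depth = 8330 * 1.4 = 11662 m^3

11662 m^3


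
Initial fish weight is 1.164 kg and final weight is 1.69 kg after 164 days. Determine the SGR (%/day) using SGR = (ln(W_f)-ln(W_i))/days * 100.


ln(W_f) = ln(1.69) = 0.52472853
ln(W_i) = ln(1.164) = 0.15186235
ln(W_f) - ln(W_i) = 0.52472853 - 0.15186235 = 0.37286618
SGR = 0.37286618 / 164 * 100 = 0.227357 %/day

0.227357 %/day


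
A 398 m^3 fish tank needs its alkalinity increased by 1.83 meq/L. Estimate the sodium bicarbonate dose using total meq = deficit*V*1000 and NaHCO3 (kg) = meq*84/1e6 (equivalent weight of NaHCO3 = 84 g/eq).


Tank volume in L = 398 m^3 * 1000 = 398000 L
Total meq required = 1.83 meq/L * 398000 L = 728340 meq
NaHCO3 mass = 728340 meq * 84 mg/meq / 1e6 = 61.1806 kg

61.1806 kg


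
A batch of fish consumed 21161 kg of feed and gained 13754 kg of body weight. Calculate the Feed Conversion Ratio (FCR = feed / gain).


FCR = feed consumed / weight gained
FCR = 21161 kg / 13754 kg = 1.53853

1.53853


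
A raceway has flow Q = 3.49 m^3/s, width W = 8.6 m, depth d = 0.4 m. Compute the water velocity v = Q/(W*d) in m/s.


Cross-sectional area = W * d = 8.6 * 0.4 = 3.44 m^2
Velocity = Q / A = 3.49 / 3.44 = 1.01453 m/s

1.01453 m/s


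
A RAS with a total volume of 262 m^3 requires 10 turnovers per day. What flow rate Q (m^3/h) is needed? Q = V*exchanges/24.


Daily recirculation volume = 262 m^3 * 10 = 2620 m^3/day
Flow rate Q = daily volume / 24 h = 2620 / 24 = 109.167 m^3/h

109.167 m^3/h


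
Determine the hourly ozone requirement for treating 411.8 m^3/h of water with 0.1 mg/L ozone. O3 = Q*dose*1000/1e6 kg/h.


O3 demand (mg/h) = Q * dose * 1000 = 411.8 * 0.1 * 1000 = 41180 mg/h
Convert mg to kg: 41180 / 1e6 = 0.04118 kg/h

0.04118 kg/h


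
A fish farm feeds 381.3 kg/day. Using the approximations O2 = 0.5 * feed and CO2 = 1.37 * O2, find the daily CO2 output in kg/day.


O2 = 381.3 * 0.5 = 190.65
CO2 = 190.65 * 1.37 = 261.1905

261.1905 kg/day


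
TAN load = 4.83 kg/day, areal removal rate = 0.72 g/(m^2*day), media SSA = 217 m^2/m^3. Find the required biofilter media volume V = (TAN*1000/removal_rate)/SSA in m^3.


A = 4.83*1000 / 0.72 = 6708.3333 m^2
V = 6708.3333 / 217 = 30.914

30.914 m^3


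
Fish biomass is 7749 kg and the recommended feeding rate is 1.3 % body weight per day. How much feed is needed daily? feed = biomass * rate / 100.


Feeding rate fraction = 1.3% / 100 = 0.013
Daily feed = 7749 kg * 0.013 = 100.737 kg/day

100.737 kg/day


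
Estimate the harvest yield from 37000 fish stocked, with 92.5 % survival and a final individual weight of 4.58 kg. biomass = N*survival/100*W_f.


Survivors = 37000 * 92.5/100 = 34225 fish
Harvest biomass = survivors * W_f = 34225 * 4.58 = 156750.5 kg

156750.5 kg


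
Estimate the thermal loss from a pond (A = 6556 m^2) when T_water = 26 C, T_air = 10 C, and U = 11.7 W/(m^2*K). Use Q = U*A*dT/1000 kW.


Temperature difference dT = 26 - 10 = 16 K
Heat loss (W) = U * A * dT = 11.7 * 6556 * 16 = 1227283.2 W
Convert to kW: 1227283.2 / 1000 = 1227.2832 kW

1227.2832 kW


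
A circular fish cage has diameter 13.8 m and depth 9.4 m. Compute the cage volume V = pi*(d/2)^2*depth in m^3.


r = d/2 = 13.8/2 = 6.9 m
Base area = pi*r^2 = pi*6.9^2 = 149.57123 m^2
Volume = 149.57123 * 9.4 = 1405.97 m^3

1405.97 m^3


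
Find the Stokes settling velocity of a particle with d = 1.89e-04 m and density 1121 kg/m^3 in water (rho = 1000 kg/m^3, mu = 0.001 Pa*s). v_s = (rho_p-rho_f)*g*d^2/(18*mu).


Density difference: rho_p - rho_f = 1121 - 1000 = 121 kg/m^3
d^2 = (1.89e-04)^2 = 3.5721e-08 m^2
Numerator = (rho_p - rho_f) * g * d^2 = 121 * 9.81 * 3.5721e-08 = 4.2401184e-05
Denominator = 18 * mu = 18 * 0.001 = 0.018
v_s = 4.2401184e-05 / 0.018 = 0.00235562 m/s
Check: Re = rho_f * v_s * d / mu = 1000 * 0.00235562 * 1.89e-04 / 0.001 = 0.445 < 1, so Stokes' law applies.

0.00235562 m/s


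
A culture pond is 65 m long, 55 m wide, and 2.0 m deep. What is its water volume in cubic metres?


Base area = L * W = 65 * 55 = 3575 m^2
Volume = area * depth = 3575 * 2.0 = 7150 m^3

7150 m^3


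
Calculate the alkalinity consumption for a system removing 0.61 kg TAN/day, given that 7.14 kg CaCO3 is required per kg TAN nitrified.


Alkalinity factor: 7.14 kg CaCO3 consumed per kg TAN nitrified
alk = 0.61 kg TAN * 7.14 = 4.3554 kg CaCO3/day

4.3554 kg CaCO3/day


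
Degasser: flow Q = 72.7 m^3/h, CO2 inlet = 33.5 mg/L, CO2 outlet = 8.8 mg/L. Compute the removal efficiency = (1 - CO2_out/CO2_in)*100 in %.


CO2_out / CO2_in = 8.8 / 33.5 = 0.26268657
Fraction remaining = 0.26268657
efficiency = (1 - 0.26268657) * 100 = 73.7313 %

73.7313 %


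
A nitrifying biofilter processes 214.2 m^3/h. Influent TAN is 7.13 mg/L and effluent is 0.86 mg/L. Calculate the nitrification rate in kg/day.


Concentration drop: TAN_in - TAN_out = 7.13 - 0.86 = 6.27 mg/L
Hourly TAN removed = Q * dTAN = 214.2 m^3/h * 6.27 mg/L = 1343.034 g/h  (m^3/h * mg/L = g/h)
Daily TAN removed = 1343.034 * 24 = 32232.816 g/day
Convert to kg/day: 32232.816 / 1000 = 32.232816 kg/day

32.232816 kg/day


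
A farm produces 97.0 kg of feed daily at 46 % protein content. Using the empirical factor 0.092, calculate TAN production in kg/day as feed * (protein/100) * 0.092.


Protein in feed = 97.0 * 46/100 = 44.62 kg/day
TAN = protein * 0.092 = 44.62 * 0.092 = 4.10504 kg/day

4.10504 kg/day


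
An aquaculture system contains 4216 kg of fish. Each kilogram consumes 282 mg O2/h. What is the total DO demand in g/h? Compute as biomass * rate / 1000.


Total O2 consumption (mg/h) = 4216 kg * 282 mg/(kg*h) = 1188912 mg/h
Convert to g/h: 1188912 / 1000 = 1188.912 g/h

1188.912 g/h


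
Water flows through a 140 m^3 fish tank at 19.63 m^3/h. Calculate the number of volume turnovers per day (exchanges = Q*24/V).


Daily flow volume = 19.63 m^3/h * 24 h = 471.12 m^3/day
Exchanges = daily flow / tank volume = 471.12 / 140 = 3.36514 exchanges/day

3.36514 exchanges/day


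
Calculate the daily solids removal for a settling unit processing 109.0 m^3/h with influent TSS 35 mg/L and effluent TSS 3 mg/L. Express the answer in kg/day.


Concentration drop: TSS_in - TSS_out = 35 - 3 = 32 mg/L
Hourly solids removed = Q * dTSS = 109.0 m^3/h * 32 mg/L = 3488 g/h  (m^3/h * mg/L = g/h)
Daily solids removed = 3488 * 24 = 83712 g/day
Convert g to kg: 83712 / 1000 = 83.712 kg/day

83.712 kg/day


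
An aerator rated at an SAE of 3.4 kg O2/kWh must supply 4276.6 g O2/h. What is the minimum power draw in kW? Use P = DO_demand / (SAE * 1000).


SAE in g O2/kWh = 3.4 * 1000 = 3400 g/kWh
P = DO_demand / SAE_g = 4276.6 / 3400 = 1.25782 kW

1.25782 kW


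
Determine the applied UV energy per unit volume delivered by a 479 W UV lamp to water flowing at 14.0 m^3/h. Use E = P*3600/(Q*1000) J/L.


Energy delivered per hour = 479 W * 3600 s = 1724400 J/h
Volume treated per hour = 14.0 m^3/h * 1000 = 14000 L/h
dose = 1724400 / 14000 = 123.171 J/L

123.171 J/L


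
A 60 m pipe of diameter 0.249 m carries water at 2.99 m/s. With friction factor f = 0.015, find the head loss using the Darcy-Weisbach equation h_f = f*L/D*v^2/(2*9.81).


v^2 = 2.99^2 = 8.9401 m^2/s^2
L/D = 60/0.249 = 240.96386
h_f = f*(L/D)*v^2/(2g) = 0.015 * 240.96386 * 8.9401 / 19.62 = 1.64697 m

1.64697 m


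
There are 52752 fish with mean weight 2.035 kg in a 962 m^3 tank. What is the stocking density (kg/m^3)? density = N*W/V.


Total biomass = 52752 fish * 2.035 kg = 107350.32 kg
Density = total biomass / volume = 107350.32 / 962 = 111.591 kg/m^3

111.591 kg/m^3


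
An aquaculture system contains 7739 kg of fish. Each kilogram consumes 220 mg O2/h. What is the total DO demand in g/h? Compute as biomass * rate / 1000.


Total O2 consumption (mg/h) = 7739 kg * 220 mg/(kg*h) = 1702580 mg/h
Convert to g/h: 1702580 / 1000 = 1702.58 g/h

1702.58 g/h


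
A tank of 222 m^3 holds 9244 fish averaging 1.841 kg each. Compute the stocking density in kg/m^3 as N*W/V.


Total biomass = 9244 fish * 1.841 kg = 17018.204 kg
Density = total biomass / volume = 17018.204 / 222 = 76.6586 kg/m^3

76.6586 kg/m^3


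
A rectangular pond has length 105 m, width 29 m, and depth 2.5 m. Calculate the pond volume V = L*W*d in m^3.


Base area = L * W = 105 * 29 = 3045 m^2
Volume = area * depth = 3045 * 2.5 = 7612.5 m^3

7612.5 m^3


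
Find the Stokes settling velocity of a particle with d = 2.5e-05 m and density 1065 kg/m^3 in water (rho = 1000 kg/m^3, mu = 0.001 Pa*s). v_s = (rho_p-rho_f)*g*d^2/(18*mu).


Density difference: rho_p - rho_f = 1065 - 1000 = 65 kg/m^3
d^2 = (2.5e-05)^2 = 6.25e-10 m^2
Numerator = (rho_p - rho_f) * g * d^2 = 65 * 9.81 * 6.25e-10 = 3.9853125e-07
Denominator = 18 * mu = 18 * 0.001 = 0.018
v_s = 3.9853125e-07 / 0.018 = 2.21406e-05 m/s
Check: Re = rho_f * v_s * d / mu = 1000 * 2.21406e-05 * 2.5e-05 / 0.001 = 5.54e-04 < 1, so Stokes' law applies.

2.21406e-05 m/s


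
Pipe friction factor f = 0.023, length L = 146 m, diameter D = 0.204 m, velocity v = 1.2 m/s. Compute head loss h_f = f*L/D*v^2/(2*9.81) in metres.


v^2 = 1.2^2 = 1.44 m^2/s^2
L/D = 146/0.204 = 715.68627
h_f = f*(L/D)*v^2/(2g) = 0.023 * 715.68627 * 1.44 / 19.62 = 1.20813 m

1.20813 m


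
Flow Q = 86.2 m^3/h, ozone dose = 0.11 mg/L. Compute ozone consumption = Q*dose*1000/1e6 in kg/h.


O3 demand (mg/h) = Q * dose * 1000 = 86.2 * 0.11 * 1000 = 9482 mg/h
Convert mg to kg: 9482 / 1e6 = 0.009482 kg/h

0.009482 kg/h


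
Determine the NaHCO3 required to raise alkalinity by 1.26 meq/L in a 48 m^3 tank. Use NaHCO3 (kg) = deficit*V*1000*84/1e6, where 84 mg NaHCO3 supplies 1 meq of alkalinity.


Tank volume in L = 48 m^3 * 1000 = 48000 L
Total meq required = 1.26 meq/L * 48000 L = 60480 meq
NaHCO3 mass = 60480 meq * 84 mg/meq / 1e6 = 5.08032 kg

5.08032 kg


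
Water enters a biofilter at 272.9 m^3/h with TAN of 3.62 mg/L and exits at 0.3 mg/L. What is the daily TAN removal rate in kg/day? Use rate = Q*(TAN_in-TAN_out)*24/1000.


Concentration drop: TAN_in - TAN_out = 3.62 - 0.3 = 3.32 mg/L
Hourly TAN removed = Q * dTAN = 272.9 m^3/h * 3.32 mg/L = 906.028 g/h  (m^3/h * mg/L = g/h)
Daily TAN removed = 906.028 * 24 = 21744.672 g/day
Convert to kg/day: 21744.672 / 1000 = 21.744672 kg/day

21.744672 kg/day


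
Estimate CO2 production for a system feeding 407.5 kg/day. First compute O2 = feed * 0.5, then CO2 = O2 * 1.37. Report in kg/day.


O2 = 407.5 * 0.5 = 203.75
CO2 = 203.75 * 1.37 = 279.1375

279.1375 kg/day


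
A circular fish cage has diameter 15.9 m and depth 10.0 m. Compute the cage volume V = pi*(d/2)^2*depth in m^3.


r = d/2 = 15.9/2 = 7.95 m
Base area = pi*r^2 = pi*7.95^2 = 198.55651 m^2
Volume = 198.55651 * 10.0 = 1985.57 m^3

1985.57 m^3


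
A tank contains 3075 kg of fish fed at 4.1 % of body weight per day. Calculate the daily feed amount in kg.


Feeding rate fraction = 4.1% / 100 = 0.041
Daily feed = 3075 kg * 0.041 = 126.075 kg/day

126.075 kg/day


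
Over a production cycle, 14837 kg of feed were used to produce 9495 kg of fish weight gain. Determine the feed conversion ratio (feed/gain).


FCR = feed consumed / weight gained
FCR = 14837 kg / 9495 kg = 1.56261

1.56261


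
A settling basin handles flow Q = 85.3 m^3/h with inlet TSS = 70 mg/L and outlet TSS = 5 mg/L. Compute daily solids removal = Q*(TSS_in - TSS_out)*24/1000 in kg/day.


Concentration drop: TSS_in - TSS_out = 70 - 5 = 65 mg/L
Hourly solids removed = Q * dTSS = 85.3 m^3/h * 65 mg/L = 5544.5 g/h  (m^3/h * mg/L = g/h)
Daily solids removed = 5544.5 * 24 = 133068 g/day
Convert g to kg: 133068 / 1000 = 133.068 kg/day

133.068 kg/day


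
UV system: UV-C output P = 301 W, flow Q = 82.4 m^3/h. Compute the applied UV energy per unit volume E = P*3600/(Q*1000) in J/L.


Energy delivered per hour = 301 W * 3600 s = 1083600 J/h
Volume treated per hour = 82.4 m^3/h * 1000 = 82400 L/h
dose = 1083600 / 82400 = 13.1505 J/L

13.1505 J/L


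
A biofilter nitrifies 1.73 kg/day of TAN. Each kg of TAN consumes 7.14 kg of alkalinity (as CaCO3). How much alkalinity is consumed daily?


Alkalinity factor: 7.14 kg CaCO3 consumed per kg TAN nitrified
alk = 1.73 kg TAN * 7.14 = 12.3522 kg CaCO3/day

12.3522 kg CaCO3/day


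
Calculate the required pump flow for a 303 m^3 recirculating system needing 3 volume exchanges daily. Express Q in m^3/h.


Daily recirculation volume = 303 m^3 * 3 = 909 m^3/day
Flow rate Q = daily volume / 24 h = 909 / 24 = 37.875 m^3/h

37.875 m^3/h


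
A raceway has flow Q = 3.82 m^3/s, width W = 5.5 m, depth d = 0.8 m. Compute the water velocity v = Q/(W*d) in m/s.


Cross-sectional area = W * d = 5.5 * 0.8 = 4.4 m^2
Velocity = Q / A = 3.82 / 4.4 = 0.868182 m/s

0.868182 m/s


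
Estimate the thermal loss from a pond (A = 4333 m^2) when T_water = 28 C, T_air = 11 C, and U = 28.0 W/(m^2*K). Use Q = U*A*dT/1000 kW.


Temperature difference dT = 28 - 11 = 17 K
Heat loss (W) = U * A * dT = 28.0 * 4333 * 17 = 2062508 W
Convert to kW: 2062508 / 1000 = 2062.508 kW

2062.508 kW


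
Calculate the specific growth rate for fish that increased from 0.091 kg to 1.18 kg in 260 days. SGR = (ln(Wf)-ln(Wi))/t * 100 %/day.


ln(W_f) = ln(1.18) = 0.16551444
ln(W_i) = ln(0.091) = -2.3968958
ln(W_f) - ln(W_i) = 0.16551444 - -2.3968958 = 2.5624102
SGR = 2.5624102 / 260 * 100 = 0.985542 %/day

0.985542 %/day


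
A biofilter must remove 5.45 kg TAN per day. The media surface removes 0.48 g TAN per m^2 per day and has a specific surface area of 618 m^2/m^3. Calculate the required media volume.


A = 5.45*1000 / 0.48 = 11354.167 m^2
V = 11354.167 / 618 = 18.3724

18.3724 m^3


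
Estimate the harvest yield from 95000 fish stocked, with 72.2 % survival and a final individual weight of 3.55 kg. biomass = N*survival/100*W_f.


Survivors = 95000 * 72.2/100 = 68590 fish
Harvest biomass = survivors * W_f = 68590 * 3.55 = 243494.5 kg

243494.5 kg


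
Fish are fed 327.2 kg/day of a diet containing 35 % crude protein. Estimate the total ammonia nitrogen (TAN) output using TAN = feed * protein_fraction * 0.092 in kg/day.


Protein in feed = 327.2 * 35/100 = 114.52 kg/day
TAN = protein * 0.092 = 114.52 * 0.092 = 10.53584 kg/day

10.53584 kg/day


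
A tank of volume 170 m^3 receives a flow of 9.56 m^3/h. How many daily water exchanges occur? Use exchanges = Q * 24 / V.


Daily flow volume = 9.56 m^3/h * 24 h = 229.44 m^3/day
Exchanges = daily flow / tank volume = 229.44 / 170 = 1.34965 exchanges/day

1.34965 exchanges/day


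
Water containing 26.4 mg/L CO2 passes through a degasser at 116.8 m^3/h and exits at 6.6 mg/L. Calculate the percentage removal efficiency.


CO2_out / CO2_in = 6.6 / 26.4 = 0.25
Fraction remaining = 0.25
efficiency = (1 - 0.25) * 100 = 75 %

75 %


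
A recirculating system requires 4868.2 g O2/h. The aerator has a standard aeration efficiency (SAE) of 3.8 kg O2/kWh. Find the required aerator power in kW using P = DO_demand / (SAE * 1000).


SAE in g O2/kWh = 3.8 * 1000 = 3800 g/kWh
P = DO_demand / SAE_g = 4868.2 / 3800 = 1.28111 kW

1.28111 kW


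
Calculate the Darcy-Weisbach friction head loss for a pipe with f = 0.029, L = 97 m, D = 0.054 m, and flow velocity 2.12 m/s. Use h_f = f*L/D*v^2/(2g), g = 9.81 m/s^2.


v^2 = 2.12^2 = 4.4944 m^2/s^2
L/D = 97/0.054 = 1796.2963
h_f = f*(L/D)*v^2/(2g) = 0.029 * 1796.2963 * 4.4944 / 19.62 = 11.933 m

11.933 m


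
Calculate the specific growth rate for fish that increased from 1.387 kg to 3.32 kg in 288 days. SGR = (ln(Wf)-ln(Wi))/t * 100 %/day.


ln(W_f) = ln(3.32) = 1.1999648
ln(W_i) = ln(1.387) = 0.32714314
ln(W_f) - ln(W_i) = 1.1999648 - 0.32714314 = 0.87282166
SGR = 0.87282166 / 288 * 100 = 0.303063 %/day

0.303063 %/day


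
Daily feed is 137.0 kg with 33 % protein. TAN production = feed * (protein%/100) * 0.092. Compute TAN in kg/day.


Protein in feed = 137.0 * 33/100 = 45.21 kg/day
TAN = protein * 0.092 = 45.21 * 0.092 = 4.15932 kg/day

4.15932 kg/day


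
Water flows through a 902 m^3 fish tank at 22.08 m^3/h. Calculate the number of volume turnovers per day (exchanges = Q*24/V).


Daily flow volume = 22.08 m^3/h * 24 h = 529.92 m^3/day
Exchanges = daily flow / tank volume = 529.92 / 902 = 0.587494 exchanges/day

0.587494 exchanges/day


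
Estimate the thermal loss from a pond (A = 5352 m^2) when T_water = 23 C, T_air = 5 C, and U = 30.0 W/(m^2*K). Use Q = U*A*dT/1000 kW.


Temperature difference dT = 23 - 5 = 18 K
Heat loss (W) = U * A * dT = 30.0 * 5352 * 18 = 2890080 W
Convert to kW: 2890080 / 1000 = 2890.08 kW

2890.08 kW


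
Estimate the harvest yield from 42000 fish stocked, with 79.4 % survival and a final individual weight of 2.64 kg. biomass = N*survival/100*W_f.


Survivors = 42000 * 79.4/100 = 33348 fish
Harvest biomass = survivors * W_f = 33348 * 2.64 = 88038.72 kg

88038.72 kg


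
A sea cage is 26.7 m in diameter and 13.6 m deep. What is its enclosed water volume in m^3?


r = d/2 = 26.7/2 = 13.35 m
Base area = pi*r^2 = pi*13.35^2 = 559.9025 m^2
Volume = 559.9025 * 13.6 = 7614.67 m^3

7614.67 m^3


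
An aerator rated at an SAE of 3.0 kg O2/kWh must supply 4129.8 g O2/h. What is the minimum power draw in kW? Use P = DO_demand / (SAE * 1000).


SAE in g O2/kWh = 3.0 * 1000 = 3000 g/kWh
P = DO_demand / SAE_g = 4129.8 / 3000 = 1.3766 kW

1.3766 kW


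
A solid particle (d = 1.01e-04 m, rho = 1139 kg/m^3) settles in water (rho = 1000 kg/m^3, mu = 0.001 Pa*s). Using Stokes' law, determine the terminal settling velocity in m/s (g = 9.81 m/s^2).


Density difference: rho_p - rho_f = 1139 - 1000 = 139 kg/m^3
d^2 = (1.01e-04)^2 = 1.0201e-08 m^2
Numerator = (rho_p - rho_f) * g * d^2 = 139 * 9.81 * 1.0201e-08 = 1.3909982e-05
Denominator = 18 * mu = 18 * 0.001 = 0.018
v_s = 1.3909982e-05 / 0.018 = 7.72777e-04 m/s
Check: Re = rho_f * v_s * d / mu = 1000 * 7.72777e-04 * 1.01e-04 / 0.001 = 0.0781 < 1, so Stokes' law applies.

7.72777e-04 m/s


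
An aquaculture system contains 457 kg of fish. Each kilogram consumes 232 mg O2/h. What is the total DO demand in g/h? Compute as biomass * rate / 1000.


Total O2 consumption (mg/h) = 457 kg * 232 mg/(kg*h) = 106024 mg/h
Convert to g/h: 106024 / 1000 = 106.024 g/h

106.024 g/h


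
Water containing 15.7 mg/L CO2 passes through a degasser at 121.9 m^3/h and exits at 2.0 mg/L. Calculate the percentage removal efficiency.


CO2_out / CO2_in = 2.0 / 15.7 = 0.12738854
Fraction remaining = 0.12738854
efficiency = (1 - 0.12738854) * 100 = 87.2611 %

87.2611 %


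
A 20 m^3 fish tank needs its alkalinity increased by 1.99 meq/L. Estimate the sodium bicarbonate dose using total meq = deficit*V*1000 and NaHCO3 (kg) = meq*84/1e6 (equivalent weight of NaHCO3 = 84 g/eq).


Tank volume in L = 20 m^3 * 1000 = 20000 L
Total meq required = 1.99 meq/L * 20000 L = 39800 meq
NaHCO3 mass = 39800 meq * 84 mg/meq / 1e6 = 3.3432 kg

3.3432 kg


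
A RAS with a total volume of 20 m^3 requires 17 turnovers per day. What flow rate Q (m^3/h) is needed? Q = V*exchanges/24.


Daily recirculation volume = 20 m^3 * 17 = 340 m^3/day
Flow rate Q = daily volume / 24 h = 340 / 24 = 14.1667 m^3/h

14.1667 m^3/h


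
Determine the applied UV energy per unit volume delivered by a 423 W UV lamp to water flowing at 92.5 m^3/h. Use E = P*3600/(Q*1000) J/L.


Energy delivered per hour = 423 W * 3600 s = 1522800 J/h
Volume treated per hour = 92.5 m^3/h * 1000 = 92500 L/h
dose = 1522800 / 92500 = 16.4627 J/L

16.4627 J/L


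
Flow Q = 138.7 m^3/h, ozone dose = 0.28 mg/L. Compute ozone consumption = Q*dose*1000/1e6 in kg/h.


O3 demand (mg/h) = Q * dose * 1000 = 138.7 * 0.28 * 1000 = 38836 mg/h
Convert mg to kg: 38836 / 1e6 = 0.038836 kg/h

0.038836 kg/h


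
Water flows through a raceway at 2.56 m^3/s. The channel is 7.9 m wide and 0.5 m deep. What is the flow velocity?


Cross-sectional area = W * d = 7.9 * 0.5 = 3.95 m^2
Velocity = Q / A = 2.56 / 3.95 = 0.648101 m/s

0.648101 m/s


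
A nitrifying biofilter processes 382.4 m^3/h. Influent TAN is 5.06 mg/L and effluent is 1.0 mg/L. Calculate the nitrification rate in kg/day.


Concentration drop: TAN_in - TAN_out = 5.06 - 1.0 = 4.06 mg/L
Hourly TAN removed = Q * dTAN = 382.4 m^3/h * 4.06 mg/L = 1552.544 g/h  (m^3/h * mg/L = g/h)
Daily TAN removed = 1552.544 * 24 = 37261.056 g/day
Convert to kg/day: 37261.056 / 1000 = 37.261056 kg/day

37.261056 kg/day


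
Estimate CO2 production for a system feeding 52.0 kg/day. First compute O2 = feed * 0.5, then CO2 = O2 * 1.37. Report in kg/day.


O2 = 52.0 * 0.5 = 26
CO2 = 26 * 1.37 = 35.62

35.62 kg/day


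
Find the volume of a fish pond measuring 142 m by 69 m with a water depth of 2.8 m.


Base area = L * W = 142 * 69 = 9798 m^2
Volume = area * depth = 9798 * 2.8 = 27434.4 m^3

27434.4 m^3


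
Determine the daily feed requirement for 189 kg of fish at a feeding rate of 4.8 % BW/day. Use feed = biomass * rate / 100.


Feeding rate fraction = 4.8% / 100 = 0.048
Daily feed = 189 kg * 0.048 = 9.072 kg/day

9.072 kg/day


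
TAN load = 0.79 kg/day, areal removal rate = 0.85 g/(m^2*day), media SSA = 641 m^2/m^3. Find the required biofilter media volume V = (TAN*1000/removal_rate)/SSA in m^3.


A = 0.79*1000 / 0.85 = 929.41176 m^2
V = 929.41176 / 641 = 1.44994

1.44994 m^3


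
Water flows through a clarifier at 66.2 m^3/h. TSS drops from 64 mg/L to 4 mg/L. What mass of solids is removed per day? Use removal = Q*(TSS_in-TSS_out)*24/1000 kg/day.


Concentration drop: TSS_in - TSS_out = 64 - 4 = 60 mg/L
Hourly solids removed = Q * dTSS = 66.2 m^3/h * 60 mg/L = 3972 g/h  (m^3/h * mg/L = g/h)
Daily solids removed = 3972 * 24 = 95328 g/day
Convert g to kg: 95328 / 1000 = 95.328 kg/day

95.328 kg/day


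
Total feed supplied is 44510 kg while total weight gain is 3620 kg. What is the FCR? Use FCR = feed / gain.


FCR = feed consumed / weight gained
FCR = 44510 kg / 3620 kg = 12.2956

12.2956


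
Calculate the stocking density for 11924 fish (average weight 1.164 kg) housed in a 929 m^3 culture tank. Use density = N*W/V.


Total biomass = 11924 fish * 1.164 kg = 13879.536 kg
Density = total biomass / volume = 13879.536 / 929 = 14.9403 kg/m^3

14.9403 kg/m^3
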